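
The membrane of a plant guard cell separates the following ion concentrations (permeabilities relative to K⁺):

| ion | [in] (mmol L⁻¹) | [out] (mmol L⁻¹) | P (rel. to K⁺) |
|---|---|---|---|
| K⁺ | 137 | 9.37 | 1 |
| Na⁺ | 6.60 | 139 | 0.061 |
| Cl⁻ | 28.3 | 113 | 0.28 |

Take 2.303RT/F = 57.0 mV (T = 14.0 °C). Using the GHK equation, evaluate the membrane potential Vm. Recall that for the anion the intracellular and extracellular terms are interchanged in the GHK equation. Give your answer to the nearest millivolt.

-47 mV

Vm = 57.0 · log₁₀[(Σ P·[cation]ₒ + Σ P·[anion]ᵢ) / (Σ P·[cation]ᵢ + Σ P·[anion]ₒ)]
Numerator = 1×9.37 + 0.061×139 + 0.28×28.3 = 25.77
Denominator = 1×137 + 0.061×6.60 + 0.28×113 = 169
Vm = 57.0 · log₁₀(0.15246) = 57.0 × (-0.8168) = -46.56 mV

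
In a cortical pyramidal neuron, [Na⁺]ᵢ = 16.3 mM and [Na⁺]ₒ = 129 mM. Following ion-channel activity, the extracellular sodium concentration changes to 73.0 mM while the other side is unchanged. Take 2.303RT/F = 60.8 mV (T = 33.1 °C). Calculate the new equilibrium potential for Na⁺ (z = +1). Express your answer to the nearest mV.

After the shift: [Na⁺]_out = 73.0, [Na⁺]_in = 16.3 mM.
E_new = (60.8/1)·log₁₀(73.0/16.3) = 60.80 · (0.6511) = 39.59 mV

40 mV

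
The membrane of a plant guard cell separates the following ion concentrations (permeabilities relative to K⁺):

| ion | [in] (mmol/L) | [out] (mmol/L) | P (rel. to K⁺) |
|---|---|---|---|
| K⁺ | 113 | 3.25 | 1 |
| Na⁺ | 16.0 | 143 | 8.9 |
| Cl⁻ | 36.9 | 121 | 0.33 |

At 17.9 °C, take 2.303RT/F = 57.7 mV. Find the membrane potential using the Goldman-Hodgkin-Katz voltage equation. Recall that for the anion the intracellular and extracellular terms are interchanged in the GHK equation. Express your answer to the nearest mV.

Vm = 57.7 · log₁₀[(Σ P·[cation]ₒ + Σ P·[anion]ᵢ) / (Σ P·[cation]ᵢ + Σ P·[anion]ₒ)]
Numerator = 1×3.25 + 8.9×143 + 0.33×36.9 = 1288
Denominator = 1×113 + 8.9×16.0 + 0.33×121 = 295.3
Vm = 57.7 · log₁₀(4.3617) = 57.7 × (0.6397) = 36.91 mV

37 mV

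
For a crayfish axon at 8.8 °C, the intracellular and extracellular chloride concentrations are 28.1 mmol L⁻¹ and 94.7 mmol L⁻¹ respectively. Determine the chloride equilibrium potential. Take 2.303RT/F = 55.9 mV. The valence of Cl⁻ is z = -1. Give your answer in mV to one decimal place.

-29.5 mV

E = (55.9/z) · log₁₀([Cl⁻]_out/[Cl⁻]_in) with z = -1.
For an anion, dividing by z = -1 reverses the sign.
= (55.9/-1) · log₁₀(94.7/28.1) = -55.90 · log₁₀(3.37)
= -55.90 · (0.5276) = -29.50 mV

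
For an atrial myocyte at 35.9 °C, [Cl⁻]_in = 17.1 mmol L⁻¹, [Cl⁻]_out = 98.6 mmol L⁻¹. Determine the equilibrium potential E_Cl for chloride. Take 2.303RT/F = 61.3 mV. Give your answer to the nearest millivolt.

E = (61.3/z) · log₁₀([Cl⁻]_out/[Cl⁻]_in) with z = -1.
For an anion, dividing by z = -1 reverses the sign.
= (61.3/-1) · log₁₀(98.6/17.1) = -61.30 · log₁₀(5.766)
= -61.30 · (0.7609) = -46.64 mV

-47 mV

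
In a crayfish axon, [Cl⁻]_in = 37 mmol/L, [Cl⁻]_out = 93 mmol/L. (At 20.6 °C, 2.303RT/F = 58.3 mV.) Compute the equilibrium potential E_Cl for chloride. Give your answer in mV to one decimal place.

-23.3 mV

E = (58.3/z) · log₁₀([Cl⁻]_out/[Cl⁻]_in) with z = -1.
For an anion, dividing by z = -1 reverses the sign.
= (58.3/-1) · log₁₀(93/37) = -58.30 · log₁₀(2.514)
= -58.30 · (0.4003) = -23.34 mV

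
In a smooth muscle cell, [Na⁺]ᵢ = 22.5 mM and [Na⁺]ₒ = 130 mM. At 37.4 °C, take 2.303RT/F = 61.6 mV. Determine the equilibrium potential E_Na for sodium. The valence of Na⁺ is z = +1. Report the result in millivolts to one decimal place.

46.9 mV

E = (61.6/z) · log₁₀([Na⁺]_out/[Na⁺]_in) with z = +1.
= (61.6/1) · log₁₀(130/22.5) = 61.60 · log₁₀(5.778)
= 61.60 · (0.7618) = 46.92 mV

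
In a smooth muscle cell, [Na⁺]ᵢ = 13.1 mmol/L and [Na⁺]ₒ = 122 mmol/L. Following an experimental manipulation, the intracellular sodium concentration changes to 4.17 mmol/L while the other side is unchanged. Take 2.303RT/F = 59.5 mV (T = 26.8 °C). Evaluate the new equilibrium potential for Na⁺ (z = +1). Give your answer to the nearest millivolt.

After the shift: [Na⁺]_out = 122, [Na⁺]_in = 4.17 mmol/L.
E_new = (59.5/1)·log₁₀(122/4.17) = 59.50 · (1.4662) = 87.24 mV

87 mV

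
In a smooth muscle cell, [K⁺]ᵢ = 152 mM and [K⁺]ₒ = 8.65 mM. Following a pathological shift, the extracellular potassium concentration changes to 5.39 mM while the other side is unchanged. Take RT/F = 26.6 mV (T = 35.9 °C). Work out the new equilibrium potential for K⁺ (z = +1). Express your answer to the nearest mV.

-89 mV

After the shift: [K⁺]_out = 5.39, [K⁺]_in = 152 mM.
E_new = (26.6/1)·ln(5.39/152) = 26.60 · (-3.3393) = -88.83 mV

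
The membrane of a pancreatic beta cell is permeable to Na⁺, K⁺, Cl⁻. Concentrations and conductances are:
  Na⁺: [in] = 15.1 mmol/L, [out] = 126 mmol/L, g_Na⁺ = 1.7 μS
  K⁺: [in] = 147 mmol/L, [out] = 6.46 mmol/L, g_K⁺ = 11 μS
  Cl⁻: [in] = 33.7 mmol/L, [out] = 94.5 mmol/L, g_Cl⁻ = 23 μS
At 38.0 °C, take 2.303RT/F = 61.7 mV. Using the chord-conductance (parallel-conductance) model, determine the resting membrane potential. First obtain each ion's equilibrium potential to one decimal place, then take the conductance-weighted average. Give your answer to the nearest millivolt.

E_Na⁺ = (61.7/1)·log₁₀(126/15.1) = 56.8 mV
E_K⁺ = (61.7/1)·log₁₀(6.46/147) = -83.7 mV
E_Cl⁻ = (61.7/-1)·log₁₀(94.5/33.7) = -27.6 mV
Vm = (Σ gᵢEᵢ)/(Σ gᵢ) = (1.7·56.8 + 11·-83.7 + 23·-27.6) / (1.7 + 11 + 23)
= -1458.94 / 35.7 = -40.87 mV

-41 mV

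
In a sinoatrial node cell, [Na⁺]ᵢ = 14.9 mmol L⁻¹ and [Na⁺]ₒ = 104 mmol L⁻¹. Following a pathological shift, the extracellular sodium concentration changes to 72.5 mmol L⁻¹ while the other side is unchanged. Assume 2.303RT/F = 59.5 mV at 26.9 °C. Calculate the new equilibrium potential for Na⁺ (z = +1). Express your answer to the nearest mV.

41 mV

After the shift: [Na⁺]_out = 72.5, [Na⁺]_in = 14.9 mmol L⁻¹.
E_new = (59.5/1)·log₁₀(72.5/14.9) = 59.50 · (0.6872) = 40.89 mV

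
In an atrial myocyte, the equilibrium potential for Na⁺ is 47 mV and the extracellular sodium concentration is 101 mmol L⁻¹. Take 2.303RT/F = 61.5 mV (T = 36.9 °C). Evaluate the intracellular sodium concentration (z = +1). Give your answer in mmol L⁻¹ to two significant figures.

Nernst: E = (61.5/1) · log₁₀([out]/[in]), so log₁₀([out]/[in]) = 47.0 × 1 / 61.5 = 0.7642.
[out]/[in] = 10^(0.7642) = 5.811.
[in] = 101 / 5.811 = 17.38 mmol L⁻¹.

17 mmol L⁻¹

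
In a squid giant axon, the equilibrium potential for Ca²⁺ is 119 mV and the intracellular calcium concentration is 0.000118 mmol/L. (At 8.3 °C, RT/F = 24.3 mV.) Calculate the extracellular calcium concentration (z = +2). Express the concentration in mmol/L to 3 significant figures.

Nernst: E = (24.3/2) · ln([out]/[in]), so ln([out]/[in]) = 119.0 × 2 / 24.3 = 9.7942.
[out]/[in] = e^(9.7942) = 1.793e+04.
[out] = 1.793e+04 × 0.000118 = 2.116 mmol/L.

2.12 mmol/L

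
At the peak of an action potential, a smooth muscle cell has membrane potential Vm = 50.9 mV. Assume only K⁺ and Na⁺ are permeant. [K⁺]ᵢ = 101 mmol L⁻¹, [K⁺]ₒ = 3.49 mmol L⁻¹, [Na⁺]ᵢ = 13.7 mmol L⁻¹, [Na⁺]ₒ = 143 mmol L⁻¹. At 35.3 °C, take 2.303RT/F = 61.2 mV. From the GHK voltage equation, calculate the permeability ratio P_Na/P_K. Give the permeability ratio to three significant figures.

Let α = P_Na/P_K. GHK: Vm = 61.2·log₁₀[(Kₒ + α·Naₒ)/(Kᵢ + α·Naᵢ)].
10^(Vm/61.2) = 10^(50.9/61.2) = 6.7873
So 6.7873·(Kᵢ + α·Naᵢ) = Kₒ + α·Naₒ → α = (6.7873·101.0 − 3.49) / (143.0 − 6.7873·13.7)
α = (685.5 − 3.49) / (143.0 − 92.99) = 682/50.01 = 13.64

13.6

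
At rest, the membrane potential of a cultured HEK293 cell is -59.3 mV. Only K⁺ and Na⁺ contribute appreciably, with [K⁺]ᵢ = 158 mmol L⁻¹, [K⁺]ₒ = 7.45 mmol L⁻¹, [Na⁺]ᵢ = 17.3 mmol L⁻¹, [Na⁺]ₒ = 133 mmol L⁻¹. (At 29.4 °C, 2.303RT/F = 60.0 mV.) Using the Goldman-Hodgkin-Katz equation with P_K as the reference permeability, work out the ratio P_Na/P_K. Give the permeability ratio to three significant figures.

0.0669

Let α = P_Na/P_K. GHK: Vm = 60.0·log₁₀[(Kₒ + α·Naₒ)/(Kᵢ + α·Naᵢ)].
10^(Vm/60.0) = 10^(-59.3/60.0) = 0.10272
So 0.10272·(Kᵢ + α·Naᵢ) = Kₒ + α·Naₒ → α = (0.10272·158.0 − 7.45) / (133.0 − 0.10272·17.3)
α = (16.23 − 7.45) / (133.0 − 1.777) = 8.78/131.2 = 0.06691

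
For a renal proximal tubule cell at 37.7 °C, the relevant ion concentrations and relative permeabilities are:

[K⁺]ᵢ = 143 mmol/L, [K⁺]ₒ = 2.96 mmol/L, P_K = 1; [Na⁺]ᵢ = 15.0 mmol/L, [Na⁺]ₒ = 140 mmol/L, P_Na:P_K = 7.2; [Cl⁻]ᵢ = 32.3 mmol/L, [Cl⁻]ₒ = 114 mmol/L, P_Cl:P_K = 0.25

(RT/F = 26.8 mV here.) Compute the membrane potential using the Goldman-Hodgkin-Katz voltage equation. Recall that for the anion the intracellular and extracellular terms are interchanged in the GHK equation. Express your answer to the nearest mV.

Vm = 26.8 · ln[(Σ P·[cation]ₒ + Σ P·[anion]ᵢ) / (Σ P·[cation]ᵢ + Σ P·[anion]ₒ)]
Numerator = 1×2.96 + 7.2×140 + 0.25×32.3 = 1019
Denominator = 1×143 + 7.2×15.0 + 0.25×114 = 279.5
Vm = 26.8 · ln(3.6459) = 26.8 × (1.2936) = 34.67 mV

35 mV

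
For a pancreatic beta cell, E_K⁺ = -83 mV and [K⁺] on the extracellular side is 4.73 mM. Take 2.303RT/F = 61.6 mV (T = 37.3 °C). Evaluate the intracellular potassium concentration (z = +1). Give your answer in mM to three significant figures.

105 mM

Nernst: E = (61.6/1) · log₁₀([out]/[in]), so log₁₀([out]/[in]) = -83.0 × 1 / 61.6 = -1.3474.
[out]/[in] = 10^(-1.3474) = 0.04494.
[in] = 4.73 / 0.04494 = 105.3 mM.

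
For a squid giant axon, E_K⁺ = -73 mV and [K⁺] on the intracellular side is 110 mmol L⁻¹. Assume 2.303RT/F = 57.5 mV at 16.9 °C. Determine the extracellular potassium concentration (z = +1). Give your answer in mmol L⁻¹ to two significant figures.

Nernst: E = (57.5/1) · log₁₀([out]/[in]), so log₁₀([out]/[in]) = -73.0 × 1 / 57.5 = -1.2696.
[out]/[in] = 10^(-1.2696) = 0.05376.
[out] = 0.05376 × 110 = 5.913 mmol L⁻¹.

5.9 mmol L⁻¹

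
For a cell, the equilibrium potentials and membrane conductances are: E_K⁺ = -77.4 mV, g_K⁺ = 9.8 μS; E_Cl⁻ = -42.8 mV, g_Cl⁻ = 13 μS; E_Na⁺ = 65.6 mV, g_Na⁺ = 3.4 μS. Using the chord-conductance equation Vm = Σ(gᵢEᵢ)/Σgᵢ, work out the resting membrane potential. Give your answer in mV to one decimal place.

-41.7 mV

Σ gᵢEᵢ = 9.8·(-77.4) + 13·(-42.8) + 3.4·(65.6) = -1091.88
Σ gᵢ = 9.8 + 13 + 3.4 = 26.2
Vm = -1091.88 / 26.2 = -41.67 mV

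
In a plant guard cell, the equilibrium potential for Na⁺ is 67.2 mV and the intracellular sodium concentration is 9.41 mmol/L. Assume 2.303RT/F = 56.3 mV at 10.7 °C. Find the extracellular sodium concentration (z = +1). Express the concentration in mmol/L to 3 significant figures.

147 mmol/L

Nernst: E = (56.3/1) · log₁₀([out]/[in]), so log₁₀([out]/[in]) = 67.2 × 1 / 56.3 = 1.1936.
[out]/[in] = 10^(1.1936) = 15.62.
[out] = 15.62 × 9.41 = 147 mmol/L.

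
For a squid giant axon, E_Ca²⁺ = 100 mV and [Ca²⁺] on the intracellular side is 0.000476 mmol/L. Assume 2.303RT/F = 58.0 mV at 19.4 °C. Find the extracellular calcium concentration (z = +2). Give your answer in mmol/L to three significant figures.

1.34 mmol/L

Nernst: E = (58.0/2) · log₁₀([out]/[in]), so log₁₀([out]/[in]) = 100.0 × 2 / 58.0 = 3.4483.
[out]/[in] = 10^(3.4483) = 2807.
[out] = 2807 × 0.000476 = 1.336 mmol/L.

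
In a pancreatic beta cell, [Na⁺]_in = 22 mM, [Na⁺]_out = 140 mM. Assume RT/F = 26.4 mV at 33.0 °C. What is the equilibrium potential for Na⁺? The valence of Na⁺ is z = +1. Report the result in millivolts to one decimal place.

48.9 mV

E = (26.4/z) · ln([Na⁺]_out/[Na⁺]_in) with z = +1.
= (26.4/1) · ln(140/22) = 26.40 · ln(6.364)
= 26.40 · (1.8506) = 48.86 mV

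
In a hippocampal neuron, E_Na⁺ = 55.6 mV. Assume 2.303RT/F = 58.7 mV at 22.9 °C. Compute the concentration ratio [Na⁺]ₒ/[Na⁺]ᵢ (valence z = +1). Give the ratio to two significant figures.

8.9

log₁₀([out]/[in]) = E·z/(58.7) = 55.6 × 1 / 58.7 = 0.9472
[out]/[in] = 10^(0.9472) = 8.855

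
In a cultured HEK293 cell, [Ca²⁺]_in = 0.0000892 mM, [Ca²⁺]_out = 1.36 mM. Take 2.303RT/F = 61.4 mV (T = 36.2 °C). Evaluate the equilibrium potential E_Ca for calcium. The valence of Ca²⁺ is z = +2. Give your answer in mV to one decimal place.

128.4 mV

E = (61.4/z) · log₁₀([Ca²⁺]_out/[Ca²⁺]_in) with z = +2.
= (61.4/2) · log₁₀(1.36/0.0000892) = 30.70 · log₁₀(1.525e+04)
= 30.70 · (4.1832) = 128.42 mV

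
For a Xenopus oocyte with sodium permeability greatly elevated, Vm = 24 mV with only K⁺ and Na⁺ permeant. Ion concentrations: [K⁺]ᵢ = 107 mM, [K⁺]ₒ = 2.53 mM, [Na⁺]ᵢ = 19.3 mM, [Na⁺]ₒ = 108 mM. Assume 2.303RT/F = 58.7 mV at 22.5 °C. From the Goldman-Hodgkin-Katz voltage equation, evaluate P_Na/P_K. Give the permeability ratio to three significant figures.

4.64

Let α = P_Na/P_K. GHK: Vm = 58.7·log₁₀[(Kₒ + α·Naₒ)/(Kᵢ + α·Naᵢ)].
10^(Vm/58.7) = 10^(24.0/58.7) = 2.5636
So 2.5636·(Kᵢ + α·Naᵢ) = Kₒ + α·Naₒ → α = (2.5636·107.0 − 2.53) / (108.0 − 2.5636·19.3)
α = (274.3 − 2.53) / (108.0 − 49.48) = 271.8/58.52 = 4.644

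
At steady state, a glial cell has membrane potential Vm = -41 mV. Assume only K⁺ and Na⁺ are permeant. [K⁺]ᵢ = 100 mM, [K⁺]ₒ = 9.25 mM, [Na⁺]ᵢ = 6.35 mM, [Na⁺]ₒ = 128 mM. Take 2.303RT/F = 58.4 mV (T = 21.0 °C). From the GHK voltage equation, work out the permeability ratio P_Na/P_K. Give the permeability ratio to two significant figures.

Let α = P_Na/P_K. GHK: Vm = 58.4·log₁₀[(Kₒ + α·Naₒ)/(Kᵢ + α·Naᵢ)].
10^(Vm/58.4) = 10^(-41.0/58.4) = 0.19858
So 0.19858·(Kᵢ + α·Naᵢ) = Kₒ + α·Naₒ → α = (0.19858·100.0 − 9.25) / (128.0 − 0.19858·6.35)
α = (19.86 − 9.25) / (128.0 − 1.261) = 10.61/126.7 = 0.0837

0.084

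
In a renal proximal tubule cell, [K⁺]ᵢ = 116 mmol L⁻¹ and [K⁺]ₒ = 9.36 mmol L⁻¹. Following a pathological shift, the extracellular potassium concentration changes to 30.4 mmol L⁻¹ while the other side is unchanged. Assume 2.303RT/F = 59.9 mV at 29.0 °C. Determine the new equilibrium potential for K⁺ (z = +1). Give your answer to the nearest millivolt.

-35 mV

After the shift: [K⁺]_out = 30.4, [K⁺]_in = 116 mmol L⁻¹.
E_new = (59.9/1)·log₁₀(30.4/116) = 59.90 · (-0.5816) = -34.84 mV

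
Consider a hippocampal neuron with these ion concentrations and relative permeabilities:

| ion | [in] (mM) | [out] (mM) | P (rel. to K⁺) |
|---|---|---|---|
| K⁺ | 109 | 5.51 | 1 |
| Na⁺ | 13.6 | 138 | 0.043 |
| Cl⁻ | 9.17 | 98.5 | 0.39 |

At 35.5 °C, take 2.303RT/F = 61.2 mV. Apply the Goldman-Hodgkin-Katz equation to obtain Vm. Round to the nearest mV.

Vm = 61.2 · log₁₀[(Σ P·[cation]ₒ + Σ P·[anion]ᵢ) / (Σ P·[cation]ᵢ + Σ P·[anion]ₒ)]
Numerator = 1×5.51 + 0.043×138 + 0.39×9.17 = 15.02
Denominator = 1×109 + 0.043×13.6 + 0.39×98.5 = 148
Vm = 61.2 · log₁₀(0.10149) = 61.2 × (-0.9936) = -60.81 mV

-61 mV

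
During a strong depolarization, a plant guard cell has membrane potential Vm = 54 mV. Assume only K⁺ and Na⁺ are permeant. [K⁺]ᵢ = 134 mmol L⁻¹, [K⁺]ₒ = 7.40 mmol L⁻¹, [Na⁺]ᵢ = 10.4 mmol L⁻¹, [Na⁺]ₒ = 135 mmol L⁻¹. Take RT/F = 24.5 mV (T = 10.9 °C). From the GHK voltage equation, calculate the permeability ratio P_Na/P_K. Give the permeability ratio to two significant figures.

30

Let α = P_Na/P_K. GHK: Vm = 24.5·ln[(Kₒ + α·Naₒ)/(Kᵢ + α·Naᵢ)].
e^(Vm/24.5) = e^(54.0/24.5) = 9.0619
So 9.0619·(Kᵢ + α·Naᵢ) = Kₒ + α·Naₒ → α = (9.0619·134.0 − 7.4) / (135.0 − 9.0619·10.4)
α = (1214 − 7.4) / (135.0 − 94.24) = 1207/40.76 = 29.61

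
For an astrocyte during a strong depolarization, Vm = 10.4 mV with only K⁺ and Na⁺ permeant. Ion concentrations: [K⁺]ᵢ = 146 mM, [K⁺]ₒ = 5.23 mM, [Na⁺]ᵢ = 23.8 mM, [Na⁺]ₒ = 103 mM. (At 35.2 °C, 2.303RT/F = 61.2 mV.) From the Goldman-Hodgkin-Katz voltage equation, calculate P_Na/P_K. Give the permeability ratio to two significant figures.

Let α = P_Na/P_K. GHK: Vm = 61.2·log₁₀[(Kₒ + α·Naₒ)/(Kᵢ + α·Naᵢ)].
10^(Vm/61.2) = 10^(10.4/61.2) = 1.4789
So 1.4789·(Kᵢ + α·Naᵢ) = Kₒ + α·Naₒ → α = (1.4789·146.0 − 5.23) / (103.0 − 1.4789·23.8)
α = (215.9 − 5.23) / (103.0 − 35.2) = 210.7/67.8 = 3.107

3.1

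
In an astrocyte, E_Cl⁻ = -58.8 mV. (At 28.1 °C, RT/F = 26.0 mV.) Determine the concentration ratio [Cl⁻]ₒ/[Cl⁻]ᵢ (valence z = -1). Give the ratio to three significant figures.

9.60

ln([out]/[in]) = E·z/(26.0) = -58.8 × -1 / 26.0 = 2.2615
[out]/[in] = e^(2.2615) = 9.598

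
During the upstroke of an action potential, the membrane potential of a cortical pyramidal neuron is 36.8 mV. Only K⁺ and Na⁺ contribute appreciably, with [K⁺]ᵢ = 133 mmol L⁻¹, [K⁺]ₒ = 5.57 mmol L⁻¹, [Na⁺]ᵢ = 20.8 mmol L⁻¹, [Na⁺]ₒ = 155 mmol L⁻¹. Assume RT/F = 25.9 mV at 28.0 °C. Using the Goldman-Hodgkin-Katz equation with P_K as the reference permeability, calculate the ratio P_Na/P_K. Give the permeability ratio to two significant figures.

Let α = P_Na/P_K. GHK: Vm = 25.9·ln[(Kₒ + α·Naₒ)/(Kᵢ + α·Naᵢ)].
e^(Vm/25.9) = e^(36.8/25.9) = 4.1406
So 4.1406·(Kᵢ + α·Naᵢ) = Kₒ + α·Naₒ → α = (4.1406·133.0 − 5.57) / (155.0 − 4.1406·20.8)
α = (550.7 − 5.57) / (155.0 − 86.13) = 545.1/68.87 = 7.915

7.9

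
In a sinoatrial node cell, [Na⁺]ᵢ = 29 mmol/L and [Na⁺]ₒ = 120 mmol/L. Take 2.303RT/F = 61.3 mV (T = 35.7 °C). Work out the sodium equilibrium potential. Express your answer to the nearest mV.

E = (61.3/z) · log₁₀([Na⁺]_out/[Na⁺]_in) with z = +1.
= (61.3/1) · log₁₀(120/29) = 61.30 · log₁₀(4.138)
= 61.30 · (0.6168) = 37.81 mV

38 mV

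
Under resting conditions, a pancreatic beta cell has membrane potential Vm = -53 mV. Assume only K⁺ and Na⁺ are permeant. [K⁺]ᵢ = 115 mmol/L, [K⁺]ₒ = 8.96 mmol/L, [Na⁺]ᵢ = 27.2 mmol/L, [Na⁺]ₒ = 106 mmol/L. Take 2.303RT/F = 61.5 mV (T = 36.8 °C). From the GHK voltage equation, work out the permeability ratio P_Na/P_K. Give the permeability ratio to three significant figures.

0.0670

Let α = P_Na/P_K. GHK: Vm = 61.5·log₁₀[(Kₒ + α·Naₒ)/(Kᵢ + α·Naᵢ)].
10^(Vm/61.5) = 10^(-53.0/61.5) = 0.13747
So 0.13747·(Kᵢ + α·Naᵢ) = Kₒ + α·Naₒ → α = (0.13747·115.0 − 8.96) / (106.0 − 0.13747·27.2)
α = (15.81 − 8.96) / (106.0 − 3.739) = 6.849/102.3 = 0.06698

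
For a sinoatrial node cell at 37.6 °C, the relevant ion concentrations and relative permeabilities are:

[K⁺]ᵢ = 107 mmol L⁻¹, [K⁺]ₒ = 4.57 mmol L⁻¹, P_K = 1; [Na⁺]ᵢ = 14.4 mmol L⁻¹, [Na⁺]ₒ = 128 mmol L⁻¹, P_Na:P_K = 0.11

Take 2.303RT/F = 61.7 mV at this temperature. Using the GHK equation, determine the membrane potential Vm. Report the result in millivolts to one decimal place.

-47.2 mV

Vm = 61.7 · log₁₀[(Σ P·[cation]ₒ + Σ P·[anion]ᵢ) / (Σ P·[cation]ᵢ + Σ P·[anion]ₒ)]
Numerator = 1×4.57 + 0.11×128 = 18.65
Denominator = 1×107 + 0.11×14.4 = 108.6
Vm = 61.7 · log₁₀(0.17176) = 61.7 × (-0.7651) = -47.21 mV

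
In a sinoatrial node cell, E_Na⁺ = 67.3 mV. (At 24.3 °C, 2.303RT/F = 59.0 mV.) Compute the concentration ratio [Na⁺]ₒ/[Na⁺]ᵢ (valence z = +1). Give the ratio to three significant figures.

log₁₀([out]/[in]) = E·z/(59.0) = 67.3 × 1 / 59.0 = 1.1407
[out]/[in] = 10^(1.1407) = 13.83

13.8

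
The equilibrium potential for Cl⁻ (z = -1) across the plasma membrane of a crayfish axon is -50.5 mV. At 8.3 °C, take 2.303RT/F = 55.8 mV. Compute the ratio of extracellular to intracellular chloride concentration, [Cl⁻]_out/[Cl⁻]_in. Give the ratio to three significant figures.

8.04

log₁₀([out]/[in]) = E·z/(55.8) = -50.5 × -1 / 55.8 = 0.9050
[out]/[in] = 10^(0.9050) = 8.036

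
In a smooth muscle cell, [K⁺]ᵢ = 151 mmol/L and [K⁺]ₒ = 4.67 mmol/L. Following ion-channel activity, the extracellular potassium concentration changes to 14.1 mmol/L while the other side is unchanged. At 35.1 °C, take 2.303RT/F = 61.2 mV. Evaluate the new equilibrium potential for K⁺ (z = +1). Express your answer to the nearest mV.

After the shift: [K⁺]_out = 14.1, [K⁺]_in = 151 mmol/L.
E_new = (61.2/1)·log₁₀(14.1/151) = 61.20 · (-1.0298) = -63.02 mV

-63 mV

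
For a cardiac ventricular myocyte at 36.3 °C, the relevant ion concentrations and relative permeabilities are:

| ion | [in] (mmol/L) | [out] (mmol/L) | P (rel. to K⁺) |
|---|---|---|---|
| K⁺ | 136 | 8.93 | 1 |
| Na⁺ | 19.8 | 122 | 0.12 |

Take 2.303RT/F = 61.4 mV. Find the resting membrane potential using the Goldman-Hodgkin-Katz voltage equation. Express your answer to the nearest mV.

Vm = 61.4 · log₁₀[(Σ P·[cation]ₒ + Σ P·[anion]ᵢ) / (Σ P·[cation]ᵢ + Σ P·[anion]ₒ)]
Numerator = 1×8.93 + 0.12×122 = 23.57
Denominator = 1×136 + 0.12×19.8 = 138.4
Vm = 61.4 · log₁₀(0.17033) = 61.4 × (-0.7687) = -47.20 mV

-47 mV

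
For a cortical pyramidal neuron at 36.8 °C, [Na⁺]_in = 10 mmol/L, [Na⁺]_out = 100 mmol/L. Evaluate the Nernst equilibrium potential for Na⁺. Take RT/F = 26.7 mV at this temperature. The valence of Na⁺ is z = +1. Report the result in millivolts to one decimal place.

61.5 mV

E = (26.7/z) · ln([Na⁺]_out/[Na⁺]_in) with z = +1.
= (26.7/1) · ln(100/10) = 26.70 · ln(10)
= 26.70 · (2.3026) = 61.48 mV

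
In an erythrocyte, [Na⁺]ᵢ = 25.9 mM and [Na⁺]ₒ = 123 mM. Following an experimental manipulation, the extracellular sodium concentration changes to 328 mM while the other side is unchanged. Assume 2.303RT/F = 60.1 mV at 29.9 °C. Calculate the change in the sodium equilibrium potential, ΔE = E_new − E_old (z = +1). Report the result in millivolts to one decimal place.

E_old = (60.1/1)·log₁₀(123/25.9) = 40.66 mV
E_new = (60.1/1)·log₁₀(328/25.9) = 66.26 mV
ΔE = 66.26 − (40.66) = 25.60 mV

25.6 mV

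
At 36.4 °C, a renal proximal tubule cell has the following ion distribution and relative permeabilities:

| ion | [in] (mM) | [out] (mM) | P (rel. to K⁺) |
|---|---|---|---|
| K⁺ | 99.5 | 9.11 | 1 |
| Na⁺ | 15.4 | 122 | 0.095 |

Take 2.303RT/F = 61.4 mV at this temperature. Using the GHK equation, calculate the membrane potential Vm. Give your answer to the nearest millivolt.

-42 mV

Vm = 61.4 · log₁₀[(Σ P·[cation]ₒ + Σ P·[anion]ᵢ) / (Σ P·[cation]ᵢ + Σ P·[anion]ₒ)]
Numerator = 1×9.11 + 0.095×122 = 20.7
Denominator = 1×99.5 + 0.095×15.4 = 101
Vm = 61.4 · log₁₀(0.20503) = 61.4 × (-0.6882) = -42.25 mV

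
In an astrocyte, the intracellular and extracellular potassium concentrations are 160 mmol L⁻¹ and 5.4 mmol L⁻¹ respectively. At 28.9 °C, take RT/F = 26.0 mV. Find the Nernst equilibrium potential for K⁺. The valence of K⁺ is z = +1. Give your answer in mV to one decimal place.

-88.1 mV

E = (26.0/z) · ln([K⁺]_out/[K⁺]_in) with z = +1.
= (26.0/1) · ln(5.4/160) = 26.00 · ln(0.03375)
= 26.00 · (-3.3888) = -88.11 mV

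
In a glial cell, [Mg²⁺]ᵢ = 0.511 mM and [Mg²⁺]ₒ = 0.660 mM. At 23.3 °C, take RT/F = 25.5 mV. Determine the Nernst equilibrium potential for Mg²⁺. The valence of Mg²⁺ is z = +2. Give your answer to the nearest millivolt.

3 mV

E = (25.5/z) · ln([Mg²⁺]_out/[Mg²⁺]_in) with z = +2.
= (25.5/2) · ln(0.660/0.511) = 12.75 · ln(1.292)
= 12.75 · (0.2559) = 3.26 mV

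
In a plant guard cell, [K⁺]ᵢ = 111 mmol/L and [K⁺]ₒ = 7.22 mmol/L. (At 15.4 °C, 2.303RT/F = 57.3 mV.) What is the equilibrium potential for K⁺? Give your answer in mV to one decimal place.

E = (57.3/z) · log₁₀([K⁺]_out/[K⁺]_in) with z = +1.
= (57.3/1) · log₁₀(7.22/111) = 57.30 · log₁₀(0.06505)
= 57.30 · (-1.1868) = -68.00 mV

-68.0 mV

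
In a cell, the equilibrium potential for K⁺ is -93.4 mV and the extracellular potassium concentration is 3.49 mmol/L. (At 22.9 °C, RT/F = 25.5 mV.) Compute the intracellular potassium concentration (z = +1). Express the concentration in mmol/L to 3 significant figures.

136 mmol/L

Nernst: E = (25.5/1) · ln([out]/[in]), so ln([out]/[in]) = -93.4 × 1 / 25.5 = -3.6627.
[out]/[in] = e^(-3.6627) = 0.02566.
[in] = 3.49 / 0.02566 = 136 mmol/L.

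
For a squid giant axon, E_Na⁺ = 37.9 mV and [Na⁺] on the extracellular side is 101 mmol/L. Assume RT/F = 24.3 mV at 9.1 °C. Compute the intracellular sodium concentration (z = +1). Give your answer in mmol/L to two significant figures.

21 mmol/L

Nernst: E = (24.3/1) · ln([out]/[in]), so ln([out]/[in]) = 37.9 × 1 / 24.3 = 1.5597.
[out]/[in] = e^(1.5597) = 4.757.
[in] = 101 / 4.757 = 21.23 mmol/L.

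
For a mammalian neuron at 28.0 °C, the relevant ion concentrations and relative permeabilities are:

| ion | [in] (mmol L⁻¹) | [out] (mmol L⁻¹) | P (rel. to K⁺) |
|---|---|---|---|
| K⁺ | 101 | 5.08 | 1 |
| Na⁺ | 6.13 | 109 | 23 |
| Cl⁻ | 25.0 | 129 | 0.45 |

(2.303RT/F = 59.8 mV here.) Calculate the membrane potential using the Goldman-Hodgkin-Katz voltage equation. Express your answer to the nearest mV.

55 mV

Vm = 59.8 · log₁₀[(Σ P·[cation]ₒ + Σ P·[anion]ᵢ) / (Σ P·[cation]ᵢ + Σ P·[anion]ₒ)]
Numerator = 1×5.08 + 23×109 + 0.45×25.0 = 2523
Denominator = 1×101 + 23×6.13 + 0.45×129 = 300
Vm = 59.8 · log₁₀(8.41) = 59.8 × (0.9248) = 55.30 mV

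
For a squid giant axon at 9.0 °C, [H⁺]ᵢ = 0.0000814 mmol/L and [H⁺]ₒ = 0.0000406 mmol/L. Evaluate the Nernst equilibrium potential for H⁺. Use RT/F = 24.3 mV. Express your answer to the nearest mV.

-17 mV

E = (24.3/z) · ln([H⁺]_out/[H⁺]_in) with z = +1.
= (24.3/1) · ln(0.0000406/0.0000814) = 24.30 · ln(0.4988)
= 24.30 · (-0.6956) = -16.90 mV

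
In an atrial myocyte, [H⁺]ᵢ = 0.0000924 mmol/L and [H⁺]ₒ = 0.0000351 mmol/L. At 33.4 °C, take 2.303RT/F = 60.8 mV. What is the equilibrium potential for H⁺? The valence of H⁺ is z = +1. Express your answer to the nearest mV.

-26 mV

E = (60.8/z) · log₁₀([H⁺]_out/[H⁺]_in) with z = +1.
= (60.8/1) · log₁₀(0.0000351/0.0000924) = 60.80 · log₁₀(0.3799)
= 60.80 · (-0.4204) = -25.56 mV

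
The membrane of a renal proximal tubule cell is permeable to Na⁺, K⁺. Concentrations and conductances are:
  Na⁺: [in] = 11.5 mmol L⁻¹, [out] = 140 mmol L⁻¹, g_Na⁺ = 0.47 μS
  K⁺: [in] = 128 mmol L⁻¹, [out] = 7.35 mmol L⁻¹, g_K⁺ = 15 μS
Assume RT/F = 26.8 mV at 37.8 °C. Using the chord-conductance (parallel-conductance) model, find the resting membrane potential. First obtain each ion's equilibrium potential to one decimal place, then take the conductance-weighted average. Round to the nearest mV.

-72 mV

E_Na⁺ = (26.8/1)·ln(140/11.5) = 67.0 mV
E_K⁺ = (26.8/1)·ln(7.35/128) = -76.6 mV
Vm = (Σ gᵢEᵢ)/(Σ gᵢ) = (0.47·67.0 + 15·-76.6) / (0.47 + 15)
= -1117.51 / 15.47 = -72.24 mV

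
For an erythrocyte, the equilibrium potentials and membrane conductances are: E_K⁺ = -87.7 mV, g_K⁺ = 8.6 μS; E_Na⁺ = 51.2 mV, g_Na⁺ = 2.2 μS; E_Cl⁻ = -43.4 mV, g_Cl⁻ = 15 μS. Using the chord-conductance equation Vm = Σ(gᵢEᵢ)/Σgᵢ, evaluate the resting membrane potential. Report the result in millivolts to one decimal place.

Σ gᵢEᵢ = 8.6·(-87.7) + 2.2·(51.2) + 15·(-43.4) = -1292.58
Σ gᵢ = 8.6 + 2.2 + 15 = 25.8
Vm = -1292.58 / 25.8 = -50.10 mV

-50.1 mV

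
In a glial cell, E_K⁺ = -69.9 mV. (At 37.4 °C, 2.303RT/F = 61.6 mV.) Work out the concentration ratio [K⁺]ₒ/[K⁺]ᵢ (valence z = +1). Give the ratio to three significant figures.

0.0733

log₁₀([out]/[in]) = E·z/(61.6) = -69.9 × 1 / 61.6 = -1.1347
[out]/[in] = 10^(-1.1347) = 0.07333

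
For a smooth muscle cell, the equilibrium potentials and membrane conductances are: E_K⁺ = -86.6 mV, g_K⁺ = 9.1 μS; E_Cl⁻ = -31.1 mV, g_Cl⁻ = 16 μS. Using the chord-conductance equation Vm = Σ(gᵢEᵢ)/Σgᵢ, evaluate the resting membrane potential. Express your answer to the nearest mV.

-51 mV

Σ gᵢEᵢ = 9.1·(-86.6) + 16·(-31.1) = -1285.66
Σ gᵢ = 9.1 + 16 = 25.1
Vm = -1285.66 / 25.1 = -51.22 mV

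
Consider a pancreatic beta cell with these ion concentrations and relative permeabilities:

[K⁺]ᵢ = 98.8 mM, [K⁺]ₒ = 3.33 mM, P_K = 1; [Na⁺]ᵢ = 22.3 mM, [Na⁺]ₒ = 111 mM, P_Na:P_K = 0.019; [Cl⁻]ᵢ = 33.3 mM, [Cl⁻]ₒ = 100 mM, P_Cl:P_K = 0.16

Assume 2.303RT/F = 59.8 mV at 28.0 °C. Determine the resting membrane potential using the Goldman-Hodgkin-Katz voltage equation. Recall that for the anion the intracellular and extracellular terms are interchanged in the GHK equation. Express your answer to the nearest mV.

Vm = 59.8 · log₁₀[(Σ P·[cation]ₒ + Σ P·[anion]ᵢ) / (Σ P·[cation]ᵢ + Σ P·[anion]ₒ)]
Numerator = 1×3.33 + 0.019×111 + 0.16×33.3 = 10.77
Denominator = 1×98.8 + 0.019×22.3 + 0.16×100 = 115.2
Vm = 59.8 · log₁₀(0.093444) = 59.8 × (-1.0294) = -61.56 mV

-62 mV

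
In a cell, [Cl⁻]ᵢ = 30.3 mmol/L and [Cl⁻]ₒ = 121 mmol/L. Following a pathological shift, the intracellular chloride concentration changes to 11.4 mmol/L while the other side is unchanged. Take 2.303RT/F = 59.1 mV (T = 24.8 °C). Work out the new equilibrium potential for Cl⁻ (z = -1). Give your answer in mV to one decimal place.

-60.6 mV

After the shift: [Cl⁻]_out = 121, [Cl⁻]_in = 11.4 mmol/L.
E_new = (59.1/-1)·log₁₀(121/11.4) = -59.10 · (1.0259) = -60.63 mV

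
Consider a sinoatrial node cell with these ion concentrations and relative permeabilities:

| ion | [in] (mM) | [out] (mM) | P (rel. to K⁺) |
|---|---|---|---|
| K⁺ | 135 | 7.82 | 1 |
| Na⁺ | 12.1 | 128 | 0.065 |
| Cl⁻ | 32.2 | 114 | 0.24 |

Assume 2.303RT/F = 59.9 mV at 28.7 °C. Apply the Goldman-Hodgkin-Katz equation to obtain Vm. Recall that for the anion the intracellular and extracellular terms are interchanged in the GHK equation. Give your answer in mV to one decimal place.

Vm = 59.9 · log₁₀[(Σ P·[cation]ₒ + Σ P·[anion]ᵢ) / (Σ P·[cation]ᵢ + Σ P·[anion]ₒ)]
Numerator = 1×7.82 + 0.065×128 + 0.24×32.2 = 23.87
Denominator = 1×135 + 0.065×12.1 + 0.24×114 = 163.1
Vm = 59.9 · log₁₀(0.1463) = 59.9 × (-0.8348) = -50.00 mV

-50.0 mV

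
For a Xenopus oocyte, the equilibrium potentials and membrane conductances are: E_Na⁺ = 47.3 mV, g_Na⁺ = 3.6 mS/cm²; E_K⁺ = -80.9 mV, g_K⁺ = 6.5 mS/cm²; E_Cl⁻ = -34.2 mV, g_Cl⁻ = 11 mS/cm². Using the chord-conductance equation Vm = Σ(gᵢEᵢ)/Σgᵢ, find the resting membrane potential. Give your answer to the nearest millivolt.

Σ gᵢEᵢ = 3.6·(47.3) + 6.5·(-80.9) + 11·(-34.2) = -731.77
Σ gᵢ = 3.6 + 6.5 + 11 = 21.1
Vm = -731.77 / 21.1 = -34.68 mV

-35 mV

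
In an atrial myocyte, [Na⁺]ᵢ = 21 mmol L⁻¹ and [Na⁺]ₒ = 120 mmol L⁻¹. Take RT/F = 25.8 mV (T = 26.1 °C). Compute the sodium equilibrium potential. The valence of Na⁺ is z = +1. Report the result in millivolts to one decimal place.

E = (25.8/z) · ln([Na⁺]_out/[Na⁺]_in) with z = +1.
= (25.8/1) · ln(120/21) = 25.80 · ln(5.714)
= 25.80 · (1.7430) = 44.97 mV

45.0 mV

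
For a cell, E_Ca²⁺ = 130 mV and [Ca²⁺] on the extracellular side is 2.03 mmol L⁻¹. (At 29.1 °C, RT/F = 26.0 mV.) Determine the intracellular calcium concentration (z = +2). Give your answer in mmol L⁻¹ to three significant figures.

0.0000922 mmol L⁻¹

Nernst: E = (26.0/2) · ln([out]/[in]), so ln([out]/[in]) = 130.0 × 2 / 26.0 = 10.0000.
[out]/[in] = e^(10.0000) = 2.203e+04.
[in] = 2.03 / 2.203e+04 = 9.216e-05 mmol L⁻¹.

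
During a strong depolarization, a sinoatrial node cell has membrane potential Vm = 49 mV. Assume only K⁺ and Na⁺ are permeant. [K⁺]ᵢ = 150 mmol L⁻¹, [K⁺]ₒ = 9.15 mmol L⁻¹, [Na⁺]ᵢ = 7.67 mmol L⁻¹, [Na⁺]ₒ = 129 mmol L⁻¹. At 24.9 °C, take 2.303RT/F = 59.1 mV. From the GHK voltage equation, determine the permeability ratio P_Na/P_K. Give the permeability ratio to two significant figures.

Let α = P_Na/P_K. GHK: Vm = 59.1·log₁₀[(Kₒ + α·Naₒ)/(Kᵢ + α·Naᵢ)].
10^(Vm/59.1) = 10^(49.0/59.1) = 6.7469
So 6.7469·(Kᵢ + α·Naᵢ) = Kₒ + α·Naₒ → α = (6.7469·150.0 − 9.15) / (129.0 − 6.7469·7.67)
α = (1012 − 9.15) / (129.0 − 51.75) = 1003/77.25 = 12.98

13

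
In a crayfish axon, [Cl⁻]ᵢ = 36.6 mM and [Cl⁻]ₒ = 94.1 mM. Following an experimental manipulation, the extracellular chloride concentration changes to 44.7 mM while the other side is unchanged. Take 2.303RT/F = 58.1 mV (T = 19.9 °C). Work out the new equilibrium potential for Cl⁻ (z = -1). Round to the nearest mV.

After the shift: [Cl⁻]_out = 44.7, [Cl⁻]_in = 36.6 mM.
E_new = (58.1/-1)·log₁₀(44.7/36.6) = -58.10 · (0.0868) = -5.04 mV

-5 mV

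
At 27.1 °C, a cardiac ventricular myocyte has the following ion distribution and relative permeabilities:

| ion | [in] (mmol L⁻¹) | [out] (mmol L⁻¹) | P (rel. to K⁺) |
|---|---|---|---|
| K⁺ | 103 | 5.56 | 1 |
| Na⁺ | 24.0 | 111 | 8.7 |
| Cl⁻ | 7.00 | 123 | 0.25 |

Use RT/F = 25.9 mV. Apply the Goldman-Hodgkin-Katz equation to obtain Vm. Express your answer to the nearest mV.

Vm = 25.9 · ln[(Σ P·[cation]ₒ + Σ P·[anion]ᵢ) / (Σ P·[cation]ᵢ + Σ P·[anion]ₒ)]
Numerator = 1×5.56 + 8.7×111 + 0.25×7.00 = 973
Denominator = 1×103 + 8.7×24.0 + 0.25×123 = 342.5
Vm = 25.9 · ln(2.8405) = 25.9 × (1.0440) = 27.04 mV

27 mV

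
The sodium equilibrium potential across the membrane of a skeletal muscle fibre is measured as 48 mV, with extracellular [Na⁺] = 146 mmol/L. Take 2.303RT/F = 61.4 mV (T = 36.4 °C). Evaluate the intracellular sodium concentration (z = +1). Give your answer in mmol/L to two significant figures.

Nernst: E = (61.4/1) · log₁₀([out]/[in]), so log₁₀([out]/[in]) = 48.0 × 1 / 61.4 = 0.7818.
[out]/[in] = 10^(0.7818) = 6.05.
[in] = 146 / 6.05 = 24.13 mmol/L.

24 mmol/L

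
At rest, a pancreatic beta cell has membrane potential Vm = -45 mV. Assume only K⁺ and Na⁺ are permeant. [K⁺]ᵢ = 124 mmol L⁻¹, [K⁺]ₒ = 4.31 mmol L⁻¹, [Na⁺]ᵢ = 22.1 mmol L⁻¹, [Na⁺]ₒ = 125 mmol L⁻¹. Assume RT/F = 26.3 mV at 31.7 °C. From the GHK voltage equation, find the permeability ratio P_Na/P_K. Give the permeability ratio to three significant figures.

Let α = P_Na/P_K. GHK: Vm = 26.3·ln[(Kₒ + α·Naₒ)/(Kᵢ + α·Naᵢ)].
e^(Vm/26.3) = e^(-45.0/26.3) = 0.18068
So 0.18068·(Kᵢ + α·Naᵢ) = Kₒ + α·Naₒ → α = (0.18068·124.0 − 4.31) / (125.0 − 0.18068·22.1)
α = (22.4 − 4.31) / (125.0 − 3.993) = 18.09/121 = 0.1495

0.150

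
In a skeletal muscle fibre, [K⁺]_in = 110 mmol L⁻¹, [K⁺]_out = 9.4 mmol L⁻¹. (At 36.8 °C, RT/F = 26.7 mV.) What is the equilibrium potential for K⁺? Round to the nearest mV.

E = (26.7/z) · ln([K⁺]_out/[K⁺]_in) with z = +1.
= (26.7/1) · ln(9.4/110) = 26.70 · ln(0.08545)
= 26.70 · (-2.4598) = -65.68 mV

-66 mV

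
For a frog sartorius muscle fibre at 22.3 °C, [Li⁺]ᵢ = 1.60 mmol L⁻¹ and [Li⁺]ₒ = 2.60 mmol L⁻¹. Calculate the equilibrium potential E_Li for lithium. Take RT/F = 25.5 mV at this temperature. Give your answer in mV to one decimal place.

12.4 mV

E = (25.5/z) · ln([Li⁺]_out/[Li⁺]_in) with z = +1.
= (25.5/1) · ln(2.60/1.60) = 25.50 · ln(1.625)
= 25.50 · (0.4855) = 12.38 mV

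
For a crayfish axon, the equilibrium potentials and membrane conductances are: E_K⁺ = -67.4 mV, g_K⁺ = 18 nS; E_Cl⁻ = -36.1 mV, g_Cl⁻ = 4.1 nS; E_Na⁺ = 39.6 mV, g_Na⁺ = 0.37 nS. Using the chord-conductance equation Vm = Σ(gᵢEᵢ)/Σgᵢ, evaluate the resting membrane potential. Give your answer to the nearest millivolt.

Σ gᵢEᵢ = 18·(-67.4) + 4.1·(-36.1) + 0.37·(39.6) = -1346.56
Σ gᵢ = 18 + 4.1 + 0.37 = 22.47
Vm = -1346.56 / 22.47 = -59.93 mV

-60 mV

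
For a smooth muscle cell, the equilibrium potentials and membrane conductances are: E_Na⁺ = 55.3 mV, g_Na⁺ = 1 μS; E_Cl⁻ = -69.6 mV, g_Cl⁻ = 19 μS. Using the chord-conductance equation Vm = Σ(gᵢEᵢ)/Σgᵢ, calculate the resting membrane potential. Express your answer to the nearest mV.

Σ gᵢEᵢ = 1·(55.3) + 19·(-69.6) = -1267.10
Σ gᵢ = 1 + 19 = 20
Vm = -1267.10 / 20 = -63.35 mV

-63 mV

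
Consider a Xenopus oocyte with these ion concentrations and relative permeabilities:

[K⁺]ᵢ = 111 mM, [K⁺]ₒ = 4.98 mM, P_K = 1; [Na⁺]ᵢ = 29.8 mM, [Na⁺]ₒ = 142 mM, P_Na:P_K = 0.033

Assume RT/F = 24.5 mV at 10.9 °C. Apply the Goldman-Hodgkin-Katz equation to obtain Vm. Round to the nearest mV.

Vm = 24.5 · ln[(Σ P·[cation]ₒ + Σ P·[anion]ᵢ) / (Σ P·[cation]ᵢ + Σ P·[anion]ₒ)]
Numerator = 1×4.98 + 0.033×142 = 9.666
Denominator = 1×111 + 0.033×29.8 = 112
Vm = 24.5 · ln(0.086316) = 24.5 × (-2.4497) = -60.02 mV

-60 mV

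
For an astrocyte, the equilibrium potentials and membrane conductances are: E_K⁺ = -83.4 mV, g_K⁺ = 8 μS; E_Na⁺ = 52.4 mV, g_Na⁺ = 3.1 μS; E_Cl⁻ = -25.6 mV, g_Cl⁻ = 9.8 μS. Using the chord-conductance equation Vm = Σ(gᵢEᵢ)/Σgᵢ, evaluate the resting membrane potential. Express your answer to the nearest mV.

-36 mV

Σ gᵢEᵢ = 8·(-83.4) + 3.1·(52.4) + 9.8·(-25.6) = -755.64
Σ gᵢ = 8 + 3.1 + 9.8 = 20.9
Vm = -755.64 / 20.9 = -36.16 mV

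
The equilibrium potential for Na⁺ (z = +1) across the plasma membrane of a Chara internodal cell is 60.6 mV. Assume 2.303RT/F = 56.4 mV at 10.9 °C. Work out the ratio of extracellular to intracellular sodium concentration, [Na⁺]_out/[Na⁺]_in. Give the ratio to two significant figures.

log₁₀([out]/[in]) = E·z/(56.4) = 60.6 × 1 / 56.4 = 1.0745
[out]/[in] = 10^(1.0745) = 11.87

12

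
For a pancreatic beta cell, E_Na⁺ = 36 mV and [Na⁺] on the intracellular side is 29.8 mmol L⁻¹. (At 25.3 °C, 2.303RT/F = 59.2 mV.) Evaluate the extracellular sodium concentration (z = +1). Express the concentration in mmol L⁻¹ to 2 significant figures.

Nernst: E = (59.2/1) · log₁₀([out]/[in]), so log₁₀([out]/[in]) = 36.0 × 1 / 59.2 = 0.6081.
[out]/[in] = 10^(0.6081) = 4.056.
[out] = 4.056 × 29.8 = 120.9 mmol L⁻¹.

120 mmol L⁻¹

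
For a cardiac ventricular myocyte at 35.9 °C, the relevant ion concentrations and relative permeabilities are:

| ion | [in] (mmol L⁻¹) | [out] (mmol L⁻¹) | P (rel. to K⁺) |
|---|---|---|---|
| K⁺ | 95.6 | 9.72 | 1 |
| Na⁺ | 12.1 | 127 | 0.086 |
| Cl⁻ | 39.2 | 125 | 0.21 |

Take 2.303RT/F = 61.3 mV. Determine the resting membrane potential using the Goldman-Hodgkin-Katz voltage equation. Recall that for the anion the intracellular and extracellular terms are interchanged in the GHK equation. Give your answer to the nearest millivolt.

-39 mV

Vm = 61.3 · log₁₀[(Σ P·[cation]ₒ + Σ P·[anion]ᵢ) / (Σ P·[cation]ᵢ + Σ P·[anion]ₒ)]
Numerator = 1×9.72 + 0.086×127 + 0.21×39.2 = 28.87
Denominator = 1×95.6 + 0.086×12.1 + 0.21×125 = 122.9
Vm = 61.3 · log₁₀(0.23496) = 61.3 × (-0.6290) = -38.56 mV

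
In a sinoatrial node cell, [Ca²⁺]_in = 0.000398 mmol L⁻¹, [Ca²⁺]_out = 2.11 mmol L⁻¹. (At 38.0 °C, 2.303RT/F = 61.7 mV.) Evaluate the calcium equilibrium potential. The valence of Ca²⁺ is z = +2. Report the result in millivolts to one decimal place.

114.9 mV

E = (61.7/z) · log₁₀([Ca²⁺]_out/[Ca²⁺]_in) with z = +2.
= (61.7/2) · log₁₀(2.11/0.000398) = 30.85 · log₁₀(5302)
= 30.85 · (3.7244) = 114.90 mV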